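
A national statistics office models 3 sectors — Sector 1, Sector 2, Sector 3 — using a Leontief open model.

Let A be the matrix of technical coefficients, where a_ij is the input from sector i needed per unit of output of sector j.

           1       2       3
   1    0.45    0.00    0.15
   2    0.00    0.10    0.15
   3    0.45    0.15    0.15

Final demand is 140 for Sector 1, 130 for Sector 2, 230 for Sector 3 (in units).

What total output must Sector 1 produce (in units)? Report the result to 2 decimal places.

I − A =
  [   0.55     0.00    -0.15]
  [   0.00     0.90    -0.15]
  [  -0.45    -0.15     0.85]
Cofactors of I−A, C_ij = (−1)^(i+j)·(minor ij) (rows/columns in the sector order above):
  C_11 = (0.90)(0.85) − (-0.15)(-0.15) = 0.7425
  C_12 = −[(0.00)(0.85) − (-0.15)(-0.45)] = 0.0675
  C_13 = (0.00)(-0.15) − (0.90)(-0.45) = 0.4050
  C_21 = −[(0.00)(0.85) − (-0.15)(-0.15)] = 0.0225
  C_22 = (0.55)(0.85) − (-0.15)(-0.45) = 0.4000
  C_23 = −[(0.55)(-0.15) − (0.00)(-0.45)] = 0.0825
  C_31 = (0.00)(-0.15) − (-0.15)(0.90) = 0.1350
  C_32 = −[(0.55)(-0.15) − (-0.15)(0.00)] = 0.0825
  C_33 = (0.55)(0.90) − (0.00)(0.00) = 0.4950
det(I−A) = Σ_j (I−A)_1j·C_1j = (0.55)(0.7425) + (0.00)(0.0675) + (-0.15)(0.4050) = 0.347625
adj(I−A) = Cᵀ =
  [ 0.7425   0.0225   0.1350]
  [ 0.0675   0.4000   0.0825]
  [ 0.4050   0.0825   0.4950]
(I − A)⁻¹ = adj(I−A) / det(I−A) ≈
  [   2.1359     0.0647     0.3883]
  [   0.1942     1.1507     0.2373]
  [   1.1650     0.2373     1.4239]
x = (I − A)⁻¹ d = adj(I−A)·d / det(I−A), with det(I−A) = 0.347625:
  x_1 = (0.7425·140 + 0.0225·130 + 0.1350·230) / 0.347625 = 137.925 / 0.347625 ≈ 396.76
  x_2 = (0.0675·140 + 0.4000·130 + 0.0825·230) / 0.347625 = 80.425 / 0.347625 ≈ 231.36
  x_3 = (0.4050·140 + 0.0825·130 + 0.4950·230) / 0.347625 = 181.275 / 0.347625 ≈ 521.47

x_1 = 396.76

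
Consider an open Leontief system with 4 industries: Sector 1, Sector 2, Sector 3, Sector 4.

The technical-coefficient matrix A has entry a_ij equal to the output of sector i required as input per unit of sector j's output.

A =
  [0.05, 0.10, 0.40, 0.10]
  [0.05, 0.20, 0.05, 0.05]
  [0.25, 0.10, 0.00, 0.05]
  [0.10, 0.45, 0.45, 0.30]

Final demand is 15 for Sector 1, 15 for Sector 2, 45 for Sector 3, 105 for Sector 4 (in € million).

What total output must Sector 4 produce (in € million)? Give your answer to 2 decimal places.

x_4 = 242.19

I − A =
  [   0.95    -0.10    -0.40    -0.10]
  [  -0.05     0.80    -0.05    -0.05]
  [  -0.25    -0.10     1.00    -0.05]
  [  -0.10    -0.45    -0.45     0.70]
Compute the cofactors C_ij = (−1)^(i+j)·(3×3 minor ij) of I−A; the adjugate is their transpose:
adj(I−A) = Cᵀ =
  [ 0.512625   0.154250   0.259000   0.102750]
  [ 0.053500   0.550375   0.072375   0.052125]
  [ 0.143500   0.116125   0.496375   0.064250]
  [ 0.199875   0.450500   0.402625   0.667000]
det(I−A) = Σ_j (I−A)_1j·C_1j = (0.95)(0.512625) + (-0.10)(0.053500) + (-0.40)(0.143500) + (-0.10)(0.199875) = 0.40425625
(I − A)⁻¹ = adj(I−A) / det(I−A) ≈
  [   1.2681     0.3816     0.6407     0.2542]
  [   0.1323     1.3615     0.1790     0.1289]
  [   0.3550     0.2873     1.2279     0.1589]
  [   0.4944     1.1144     0.9960     1.6499]
x = (I − A)⁻¹ d = adj(I−A)·d / det(I−A), with det(I−A) = 0.40425625:
  x_1 = (0.512625·15 + 0.154250·15 + 0.259000·45 + 0.102750·105) / 0.40425625 = 32.446875 / 0.40425625 ≈ 80.26
  x_2 = (0.053500·15 + 0.550375·15 + 0.072375·45 + 0.052125·105) / 0.40425625 = 17.788125 / 0.40425625 ≈ 44.00
  x_3 = (0.143500·15 + 0.116125·15 + 0.496375·45 + 0.064250·105) / 0.40425625 = 32.9775 / 0.40425625 ≈ 81.58
  x_4 = (0.199875·15 + 0.450500·15 + 0.402625·45 + 0.667000·105) / 0.40425625 = 97.90875 / 0.40425625 ≈ 242.19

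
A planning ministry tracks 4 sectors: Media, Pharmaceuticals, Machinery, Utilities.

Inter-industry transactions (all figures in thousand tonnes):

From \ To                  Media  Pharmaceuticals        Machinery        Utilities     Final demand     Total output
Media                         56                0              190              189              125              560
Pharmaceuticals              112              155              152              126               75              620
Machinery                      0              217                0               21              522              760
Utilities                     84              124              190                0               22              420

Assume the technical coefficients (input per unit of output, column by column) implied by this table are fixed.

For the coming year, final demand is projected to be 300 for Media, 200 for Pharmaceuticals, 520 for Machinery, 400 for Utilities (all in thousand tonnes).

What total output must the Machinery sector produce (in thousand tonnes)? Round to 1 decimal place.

x_3 = 1023.8

Technical coefficients a_ij = z_ij / X_j:
  a_11 = 56/560 = 0.10, a_21 = 112/560 = 0.20, a_31 = 0/560 = 0.00, a_41 = 84/560 = 0.15
  a_12 = 0/620 = 0.00, a_22 = 155/620 = 0.25, a_32 = 217/620 = 0.35, a_42 = 124/620 = 0.20
  a_13 = 190/760 = 0.25, a_23 = 152/760 = 0.20, a_33 = 0/760 = 0.00, a_43 = 190/760 = 0.25
  a_14 = 189/420 = 0.45, a_24 = 126/420 = 0.30, a_34 = 21/420 = 0.05, a_44 = 0/420 = 0.00
I − A =
  [   0.90     0.00    -0.25    -0.45]
  [  -0.20     0.75    -0.20    -0.30]
  [   0.00    -0.35     1.00    -0.05]
  [  -0.15    -0.20    -0.25     1.00]
Compute the cofactors C_ij = (−1)^(i+j)·(3×3 minor ij) of I−A; the adjugate is their transpose:
adj(I−A) = Cᵀ =
  [ 0.582375   0.219375   0.274875   0.341625]
  [ 0.244000   0.819375   0.317750   0.371500]
  [ 0.093375   0.300375   0.552375   0.159750]
  [ 0.159500   0.271875   0.242875   0.594500]
det(I−A) = Σ_j (I−A)_1j·C_1j = (0.90)(0.582375) + (0.00)(0.244000) + (-0.25)(0.093375) + (-0.45)(0.159500) = 0.42901875
(I − A)⁻¹ = adj(I−A) / det(I−A) ≈
  [   1.3575     0.5113     0.6407     0.7963]
  [   0.5687     1.9099     0.7406     0.8659]
  [   0.2176     0.7001     1.2875     0.3724]
  [   0.3718     0.6337     0.5661     1.3857]
x = (I − A)⁻¹ d = adj(I−A)·d / det(I−A), with det(I−A) = 0.42901875:
  x_1 = (0.582375·300 + 0.219375·200 + 0.274875·520 + 0.341625·400) / 0.42901875 = 498.1725 / 0.42901875 ≈ 1161.2
  x_2 = (0.244000·300 + 0.819375·200 + 0.317750·520 + 0.371500·400) / 0.42901875 = 550.905 / 0.42901875 ≈ 1284.1
  x_3 = (0.093375·300 + 0.300375·200 + 0.552375·520 + 0.159750·400) / 0.42901875 = 439.2225 / 0.42901875 ≈ 1023.8
  x_4 = (0.159500·300 + 0.271875·200 + 0.242875·520 + 0.594500·400) / 0.42901875 = 466.32 / 0.42901875 ≈ 1086.9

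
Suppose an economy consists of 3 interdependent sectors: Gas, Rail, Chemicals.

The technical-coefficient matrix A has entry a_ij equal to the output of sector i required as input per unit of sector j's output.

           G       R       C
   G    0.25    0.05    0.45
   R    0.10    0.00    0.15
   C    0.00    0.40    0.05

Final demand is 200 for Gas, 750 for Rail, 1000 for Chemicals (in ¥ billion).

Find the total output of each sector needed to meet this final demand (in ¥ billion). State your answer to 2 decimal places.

I − A =
  [   0.75    -0.05    -0.45]
  [  -0.10     1.00    -0.15]
  [   0.00    -0.40     0.95]
Cofactors of I−A, C_ij = (−1)^(i+j)·(minor ij) (rows/columns in the sector order above):
  C_11 = (1.00)(0.95) − (-0.15)(-0.40) = 0.8900
  C_12 = −[(-0.10)(0.95) − (-0.15)(0.00)] = 0.0950
  C_13 = (-0.10)(-0.40) − (1.00)(0.00) = 0.0400
  C_21 = −[(-0.05)(0.95) − (-0.45)(-0.40)] = 0.2275
  C_22 = (0.75)(0.95) − (-0.45)(0.00) = 0.7125
  C_23 = −[(0.75)(-0.40) − (-0.05)(0.00)] = 0.3000
  C_31 = (-0.05)(-0.15) − (-0.45)(1.00) = 0.4575
  C_32 = −[(0.75)(-0.15) − (-0.45)(-0.10)] = 0.1575
  C_33 = (0.75)(1.00) − (-0.05)(-0.10) = 0.7450
det(I−A) = Σ_j (I−A)_1j·C_1j = (0.75)(0.8900) + (-0.05)(0.0950) + (-0.45)(0.0400) = 0.64475
adj(I−A) = Cᵀ =
  [ 0.8900   0.2275   0.4575]
  [ 0.0950   0.7125   0.1575]
  [ 0.0400   0.3000   0.7450]
(I − A)⁻¹ = adj(I−A) / det(I−A) ≈
  [   1.3804     0.3528     0.7096]
  [   0.1473     1.1051     0.2443]
  [   0.0620     0.4653     1.1555]
x = (I − A)⁻¹ d = adj(I−A)·d / det(I−A), with det(I−A) = 0.64475:
  x_G = (0.8900·200 + 0.2275·750 + 0.4575·1000) / 0.64475 = 806.125 / 0.64475 ≈ 1250.29
  x_R = (0.0950·200 + 0.7125·750 + 0.1575·1000) / 0.64475 = 710.875 / 0.64475 ≈ 1102.56
  x_C = (0.0400·200 + 0.3000·750 + 0.7450·1000) / 0.64475 = 978.00 / 0.64475 ≈ 1516.87

x_G = 1250.29, x_R = 1102.56, x_C = 1516.87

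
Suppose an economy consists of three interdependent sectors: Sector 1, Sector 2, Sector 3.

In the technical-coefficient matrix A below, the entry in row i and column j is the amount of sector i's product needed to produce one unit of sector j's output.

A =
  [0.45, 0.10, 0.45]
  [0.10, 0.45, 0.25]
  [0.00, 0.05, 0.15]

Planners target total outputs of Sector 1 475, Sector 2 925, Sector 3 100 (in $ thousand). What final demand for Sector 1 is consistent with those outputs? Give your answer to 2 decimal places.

d_1 = 123.75

I − A =
  [   0.55    -0.10    -0.45]
  [  -0.10     0.55    -0.25]
  [   0.00    -0.05     0.85]
d = (I − A) x:
  d_1 = (+0.55)·475 + (-0.10)·925 + (-0.45)·100 = 123.75
  d_2 = (-0.10)·475 + (+0.55)·925 + (-0.25)·100 = 436.25
  d_3 = (+0.00)·475 + (-0.05)·925 + (+0.85)·100 = 38.75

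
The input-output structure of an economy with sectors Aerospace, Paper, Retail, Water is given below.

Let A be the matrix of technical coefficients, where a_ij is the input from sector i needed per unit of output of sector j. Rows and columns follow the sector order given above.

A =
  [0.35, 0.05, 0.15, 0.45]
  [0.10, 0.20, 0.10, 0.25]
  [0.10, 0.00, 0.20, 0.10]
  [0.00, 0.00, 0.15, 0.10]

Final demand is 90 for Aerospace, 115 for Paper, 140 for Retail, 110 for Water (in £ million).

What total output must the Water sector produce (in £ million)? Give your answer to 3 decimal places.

I − A =
  [   0.65    -0.05    -0.15    -0.45]
  [  -0.10     0.80    -0.10    -0.25]
  [  -0.10     0.00     0.80    -0.10]
  [   0.00     0.00    -0.15     0.90]
Compute the cofactors C_ij = (−1)^(i+j)·(3×3 minor ij) of I−A; the adjugate is their transpose:
adj(I−A) = Cᵀ =
  [ 0.564000   0.035250   0.168375   0.310500]
  [ 0.083250   0.438000   0.103125   0.174750]
  [ 0.072000   0.004500   0.463500   0.088750]
  [ 0.012000   0.000750   0.077250   0.399500]
det(I−A) = Σ_j (I−A)_1j·C_1j = (0.65)(0.564000) + (-0.05)(0.083250) + (-0.15)(0.072000) + (-0.45)(0.012000) = 0.3462375
(I − A)⁻¹ = adj(I−A) / det(I−A) ≈
  [   1.6289     0.1018     0.4863     0.8968]
  [   0.2404     1.2650     0.2978     0.5047]
  [   0.2079     0.0130     1.3387     0.2563]
  [   0.0347     0.0022     0.2231     1.1538]
x = (I − A)⁻¹ d = adj(I−A)·d / det(I−A), with det(I−A) = 0.3462375:
  x_1 = (0.564000·90 + 0.035250·115 + 0.168375·140 + 0.310500·110) / 0.3462375 = 112.54125 / 0.3462375 ≈ 325.041
  x_2 = (0.083250·90 + 0.438000·115 + 0.103125·140 + 0.174750·110) / 0.3462375 = 91.5225 / 0.3462375 ≈ 264.334
  x_3 = (0.072000·90 + 0.004500·115 + 0.463500·140 + 0.088750·110) / 0.3462375 = 81.65 / 0.3462375 ≈ 235.821
  x_4 = (0.012000·90 + 0.000750·115 + 0.077250·140 + 0.399500·110) / 0.3462375 = 55.92625 / 0.3462375 ≈ 161.526

x_4 = 161.526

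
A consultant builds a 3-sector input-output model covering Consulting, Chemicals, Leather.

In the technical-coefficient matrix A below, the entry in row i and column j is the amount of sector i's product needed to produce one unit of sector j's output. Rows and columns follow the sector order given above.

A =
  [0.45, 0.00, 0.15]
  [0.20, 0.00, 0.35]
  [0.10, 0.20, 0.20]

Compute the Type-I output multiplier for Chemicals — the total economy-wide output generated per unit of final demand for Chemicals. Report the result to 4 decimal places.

I − A =
  [   0.55     0.00    -0.15]
  [  -0.20     1.00    -0.35]
  [  -0.10    -0.20     0.80]
Cofactors of I−A, C_ij = (−1)^(i+j)·(minor ij) (rows/columns in the sector order above):
  C_11 = (1.00)(0.80) − (-0.35)(-0.20) = 0.7300
  C_12 = −[(-0.20)(0.80) − (-0.35)(-0.10)] = 0.1950
  C_13 = (-0.20)(-0.20) − (1.00)(-0.10) = 0.1400
  C_21 = −[(0.00)(0.80) − (-0.15)(-0.20)] = 0.0300
  C_22 = (0.55)(0.80) − (-0.15)(-0.10) = 0.4250
  C_23 = −[(0.55)(-0.20) − (0.00)(-0.10)] = 0.1100
  C_31 = (0.00)(-0.35) − (-0.15)(1.00) = 0.1500
  C_32 = −[(0.55)(-0.35) − (-0.15)(-0.20)] = 0.2225
  C_33 = (0.55)(1.00) − (0.00)(-0.20) = 0.5500
det(I−A) = Σ_j (I−A)_1j·C_1j = (0.55)(0.7300) + (0.00)(0.1950) + (-0.15)(0.1400) = 0.3805
adj(I−A) = Cᵀ =
  [ 0.7300   0.0300   0.1500]
  [ 0.1950   0.4250   0.2225]
  [ 0.1400   0.1100   0.5500]
(I − A)⁻¹ = adj(I−A) / det(I−A) ≈
  [   1.91853     0.07884     0.39422]
  [   0.51248     1.11695     0.58476]
  [   0.36794     0.28909     1.44547]
The output multiplier for sector j is the column-j sum of the Leontief inverse (I − A)⁻¹ = adj(I−A) / det(I−A).
Column 2 of adj(I−A): (0.0300, 0.4250, 0.1100); det(I−A) = 0.3805.
m_2 = (0.0300 + 0.4250 + 0.1100) / 0.3805 = 0.565 / 0.3805 ≈ 1.4849.

m_2 = 1.4849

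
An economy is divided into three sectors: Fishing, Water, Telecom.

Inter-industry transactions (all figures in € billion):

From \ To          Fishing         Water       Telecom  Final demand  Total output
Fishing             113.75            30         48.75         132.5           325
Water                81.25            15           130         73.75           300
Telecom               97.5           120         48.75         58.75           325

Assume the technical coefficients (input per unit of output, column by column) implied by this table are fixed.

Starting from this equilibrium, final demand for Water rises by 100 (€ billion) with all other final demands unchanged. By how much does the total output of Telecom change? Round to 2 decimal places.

Technical coefficients a_ij = z_ij / X_j:
  a_FF = 113.75/325 = 0.35, a_WF = 81.25/325 = 0.25, a_TF = 97.5/325 = 0.30
  a_FW = 30/300 = 0.10, a_WW = 15/300 = 0.05, a_TW = 120/300 = 0.40
  a_FT = 48.75/325 = 0.15, a_WT = 130/325 = 0.40, a_TT = 48.75/325 = 0.15
I − A =
  [   0.65    -0.10    -0.15]
  [  -0.25     0.95    -0.40]
  [  -0.30    -0.40     0.85]
Cofactors of I−A, C_ij = (−1)^(i+j)·(minor ij) (rows/columns in the sector order above):
  C_11 = (0.95)(0.85) − (-0.40)(-0.40) = 0.6475
  C_12 = −[(-0.25)(0.85) − (-0.40)(-0.30)] = 0.3325
  C_13 = (-0.25)(-0.40) − (0.95)(-0.30) = 0.3850
  C_21 = −[(-0.10)(0.85) − (-0.15)(-0.40)] = 0.1450
  C_22 = (0.65)(0.85) − (-0.15)(-0.30) = 0.5075
  C_23 = −[(0.65)(-0.40) − (-0.10)(-0.30)] = 0.2900
  C_31 = (-0.10)(-0.40) − (-0.15)(0.95) = 0.1825
  C_32 = −[(0.65)(-0.40) − (-0.15)(-0.25)] = 0.2975
  C_33 = (0.65)(0.95) − (-0.10)(-0.25) = 0.5925
det(I−A) = Σ_j (I−A)_1j·C_1j = (0.65)(0.6475) + (-0.10)(0.3325) + (-0.15)(0.3850) = 0.329875
adj(I−A) = Cᵀ =
  [ 0.6475   0.1450   0.1825]
  [ 0.3325   0.5075   0.2975]
  [ 0.3850   0.2900   0.5925]
(I − A)⁻¹ = adj(I−A) / det(I−A) ≈
  [   1.9629     0.4396     0.5532]
  [   1.0080     1.5385     0.9019]
  [   1.1671     0.8791     1.7961]
Δx = (I − A)⁻¹ Δd with Δd having +100 in the Water component and 0 elsewhere.
So Δx_T = L_TW · (+100), where L_TW = adj(I−A)_TW / det(I−A) = 0.2900 / 0.329875.
Δx_T = 0.2900 × (+100) / 0.329875 = 29.00 / 0.329875 ≈ 87.91.

Δx_T = 87.91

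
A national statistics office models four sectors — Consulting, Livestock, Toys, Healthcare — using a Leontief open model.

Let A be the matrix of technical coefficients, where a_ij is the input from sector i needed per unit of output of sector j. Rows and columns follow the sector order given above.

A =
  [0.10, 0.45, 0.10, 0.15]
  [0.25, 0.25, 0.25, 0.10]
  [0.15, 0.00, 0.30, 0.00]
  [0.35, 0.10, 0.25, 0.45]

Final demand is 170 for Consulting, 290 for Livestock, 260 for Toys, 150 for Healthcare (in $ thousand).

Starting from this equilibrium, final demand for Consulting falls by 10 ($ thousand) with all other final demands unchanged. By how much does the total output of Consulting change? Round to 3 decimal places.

I − A =
  [   0.90    -0.45    -0.10    -0.15]
  [  -0.25     0.75    -0.25    -0.10]
  [  -0.15     0.00     0.70     0.00]
  [  -0.35    -0.10    -0.25     0.55]
Compute the cofactors C_ij = (−1)^(i+j)·(3×3 minor ij) of I−A; the adjugate is their transpose:
adj(I−A) = Cᵀ =
  [ 0.281750   0.183750   0.145250   0.110250]
  [ 0.145125   0.295875   0.159750   0.093375]
  [ 0.060375   0.039375   0.241500   0.023625]
  [ 0.233125   0.188625   0.231250   0.365625]
det(I−A) = Σ_j (I−A)_1j·C_1j = (0.90)(0.281750) + (-0.45)(0.145125) + (-0.10)(0.060375) + (-0.15)(0.233125) = 0.1472625
(I − A)⁻¹ = adj(I−A) / det(I−A) ≈
  [   1.9133     1.2478     0.9863     0.7487]
  [   0.9855     2.0092     1.0848     0.6341]
  [   0.4100     0.2674     1.6399     0.1604]
  [   1.5831     1.2809     1.5703     2.4828]
Δx = (I − A)⁻¹ Δd with Δd having -10 in the Consulting component and 0 elsewhere.
So Δx_1 = L_11 · (-10), where L_11 = adj(I−A)_11 / det(I−A) = 0.281750 / 0.1472625.
Δx_1 = 0.281750 × (-10) / 0.1472625 = -2.8175 / 0.1472625 ≈ -19.133.

Δx_1 = -19.133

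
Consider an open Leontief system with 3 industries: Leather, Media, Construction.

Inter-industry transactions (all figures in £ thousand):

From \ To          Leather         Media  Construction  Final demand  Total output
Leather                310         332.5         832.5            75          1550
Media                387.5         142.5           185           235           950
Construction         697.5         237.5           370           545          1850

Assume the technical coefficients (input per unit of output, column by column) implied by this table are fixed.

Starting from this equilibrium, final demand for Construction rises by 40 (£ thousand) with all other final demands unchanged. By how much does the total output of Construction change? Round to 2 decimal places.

Technical coefficients a_ij = z_ij / X_j:
  a_11 = 310/1550 = 0.20, a_21 = 387.5/1550 = 0.25, a_31 = 697.5/1550 = 0.45
  a_12 = 332.5/950 = 0.35, a_22 = 142.5/950 = 0.15, a_32 = 237.5/950 = 0.25
  a_13 = 832.5/1850 = 0.45, a_23 = 185/1850 = 0.10, a_33 = 370/1850 = 0.20
I − A =
  [   0.80    -0.35    -0.45]
  [  -0.25     0.85    -0.10]
  [  -0.45    -0.25     0.80]
Cofactors of I−A, C_ij = (−1)^(i+j)·(minor ij) (rows/columns in the sector order above):
  C_11 = (0.85)(0.80) − (-0.10)(-0.25) = 0.6550
  C_12 = −[(-0.25)(0.80) − (-0.10)(-0.45)] = 0.2450
  C_13 = (-0.25)(-0.25) − (0.85)(-0.45) = 0.4450
  C_21 = −[(-0.35)(0.80) − (-0.45)(-0.25)] = 0.3925
  C_22 = (0.80)(0.80) − (-0.45)(-0.45) = 0.4375
  C_23 = −[(0.80)(-0.25) − (-0.35)(-0.45)] = 0.3575
  C_31 = (-0.35)(-0.10) − (-0.45)(0.85) = 0.4175
  C_32 = −[(0.80)(-0.10) − (-0.45)(-0.25)] = 0.1925
  C_33 = (0.80)(0.85) − (-0.35)(-0.25) = 0.5925
det(I−A) = Σ_j (I−A)_1j·C_1j = (0.80)(0.6550) + (-0.35)(0.2450) + (-0.45)(0.4450) = 0.2380
adj(I−A) = Cᵀ =
  [ 0.6550   0.3925   0.4175]
  [ 0.2450   0.4375   0.1925]
  [ 0.4450   0.3575   0.5925]
(I − A)⁻¹ = adj(I−A) / det(I−A) ≈
  [   2.7521     1.6492     1.7542]
  [   1.0294     1.8382     0.8088]
  [   1.8697     1.5021     2.4895]
Δx = (I − A)⁻¹ Δd with Δd having +40 in the Construction component and 0 elsewhere.
So Δx_3 = L_33 · (+40), where L_33 = adj(I−A)_33 / det(I−A) = 0.5925 / 0.2380.
Δx_3 = 0.5925 × (+40) / 0.2380 = 23.70 / 0.2380 ≈ 99.58.

Δx_3 = 99.58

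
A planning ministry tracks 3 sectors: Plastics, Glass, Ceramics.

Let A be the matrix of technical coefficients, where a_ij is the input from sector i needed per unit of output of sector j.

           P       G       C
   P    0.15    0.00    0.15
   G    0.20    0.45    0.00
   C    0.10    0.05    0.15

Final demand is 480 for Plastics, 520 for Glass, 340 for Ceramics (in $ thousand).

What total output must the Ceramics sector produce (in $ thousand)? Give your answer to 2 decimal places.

x_C = 547.57

I − A =
  [   0.85     0.00    -0.15]
  [  -0.20     0.55     0.00]
  [  -0.10    -0.05     0.85]
Cofactors of I−A, C_ij = (−1)^(i+j)·(minor ij) (rows/columns in the sector order above):
  C_11 = (0.55)(0.85) − (0.00)(-0.05) = 0.4675
  C_12 = −[(-0.20)(0.85) − (0.00)(-0.10)] = 0.1700
  C_13 = (-0.20)(-0.05) − (0.55)(-0.10) = 0.0650
  C_21 = −[(0.00)(0.85) − (-0.15)(-0.05)] = 0.0075
  C_22 = (0.85)(0.85) − (-0.15)(-0.10) = 0.7075
  C_23 = −[(0.85)(-0.05) − (0.00)(-0.10)] = 0.0425
  C_31 = (0.00)(0.00) − (-0.15)(0.55) = 0.0825
  C_32 = −[(0.85)(0.00) − (-0.15)(-0.20)] = 0.0300
  C_33 = (0.85)(0.55) − (0.00)(-0.20) = 0.4675
det(I−A) = Σ_j (I−A)_1j·C_1j = (0.85)(0.4675) + (0.00)(0.1700) + (-0.15)(0.0650) = 0.387625
adj(I−A) = Cᵀ =
  [ 0.4675   0.0075   0.0825]
  [ 0.1700   0.7075   0.0300]
  [ 0.0650   0.0425   0.4675]
(I − A)⁻¹ = adj(I−A) / det(I−A) ≈
  [   1.2061     0.0193     0.2128]
  [   0.4386     1.8252     0.0774]
  [   0.1677     0.1096     1.2061]
x = (I − A)⁻¹ d = adj(I−A)·d / det(I−A), with det(I−A) = 0.387625:
  x_P = (0.4675·480 + 0.0075·520 + 0.0825·340) / 0.387625 = 256.35 / 0.387625 ≈ 661.34
  x_G = (0.1700·480 + 0.7075·520 + 0.0300·340) / 0.387625 = 459.70 / 0.387625 ≈ 1185.94
  x_C = (0.0650·480 + 0.0425·520 + 0.4675·340) / 0.387625 = 212.25 / 0.387625 ≈ 547.57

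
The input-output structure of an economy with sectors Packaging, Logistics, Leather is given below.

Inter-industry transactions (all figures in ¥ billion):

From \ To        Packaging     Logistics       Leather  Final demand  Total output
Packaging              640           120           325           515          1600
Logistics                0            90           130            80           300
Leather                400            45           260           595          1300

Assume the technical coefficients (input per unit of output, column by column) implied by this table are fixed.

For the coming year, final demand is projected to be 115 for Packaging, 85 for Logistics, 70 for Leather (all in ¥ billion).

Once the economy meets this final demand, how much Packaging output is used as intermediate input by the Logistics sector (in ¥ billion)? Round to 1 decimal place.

Technical coefficients a_ij = z_ij / X_j:
  a_11 = 640/1600 = 0.40, a_21 = 0/1600 = 0.00, a_31 = 400/1600 = 0.25
  a_12 = 120/300 = 0.40, a_22 = 90/300 = 0.30, a_32 = 45/300 = 0.15
  a_13 = 325/1300 = 0.25, a_23 = 130/1300 = 0.10, a_33 = 260/1300 = 0.20
I − A =
  [   0.60    -0.40    -0.25]
  [   0.00     0.70    -0.10]
  [  -0.25    -0.15     0.80]
Cofactors of I−A, C_ij = (−1)^(i+j)·(minor ij) (rows/columns in the sector order above):
  C_11 = (0.70)(0.80) − (-0.10)(-0.15) = 0.5450
  C_12 = −[(0.00)(0.80) − (-0.10)(-0.25)] = 0.0250
  C_13 = (0.00)(-0.15) − (0.70)(-0.25) = 0.1750
  C_21 = −[(-0.40)(0.80) − (-0.25)(-0.15)] = 0.3575
  C_22 = (0.60)(0.80) − (-0.25)(-0.25) = 0.4175
  C_23 = −[(0.60)(-0.15) − (-0.40)(-0.25)] = 0.1900
  C_31 = (-0.40)(-0.10) − (-0.25)(0.70) = 0.2150
  C_32 = −[(0.60)(-0.10) − (-0.25)(0.00)] = 0.0600
  C_33 = (0.60)(0.70) − (-0.40)(0.00) = 0.4200
det(I−A) = Σ_j (I−A)_1j·C_1j = (0.60)(0.5450) + (-0.40)(0.0250) + (-0.25)(0.1750) = 0.27325
adj(I−A) = Cᵀ =
  [ 0.5450   0.3575   0.2150]
  [ 0.0250   0.4175   0.0600]
  [ 0.1750   0.1900   0.4200]
(I − A)⁻¹ = adj(I−A) / det(I−A) ≈
  [   1.9945     1.3083     0.7868]
  [   0.0915     1.5279     0.2196]
  [   0.6404     0.6953     1.5371]
First solve x = (I − A)⁻¹ d = adj(I−A)·d / det(I−A); in particular x_2 = (0.0250·115 + 0.4175·85 + 0.0600·70) / 0.27325 = 42.5625 / 0.27325 ≈ 155.764.
Intermediate flow from 1 to 2: z_12 = a_12 · x_2 = 0.40 × 42.5625 / 0.27325 = 17.025 / 0.27325 ≈ 62.3.

z_12 = 62.3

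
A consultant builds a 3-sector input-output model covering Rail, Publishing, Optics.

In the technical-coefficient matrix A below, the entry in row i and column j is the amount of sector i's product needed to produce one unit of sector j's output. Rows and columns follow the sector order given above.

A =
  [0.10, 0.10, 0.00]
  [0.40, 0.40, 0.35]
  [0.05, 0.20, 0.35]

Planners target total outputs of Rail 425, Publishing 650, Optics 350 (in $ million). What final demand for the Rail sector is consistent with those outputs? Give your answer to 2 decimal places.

I − A =
  [   0.90    -0.10     0.00]
  [  -0.40     0.60    -0.35]
  [  -0.05    -0.20     0.65]
d = (I − A) x:
  d_1 = (+0.90)·425 + (-0.10)·650 + (+0.00)·350 = 317.50
  d_2 = (-0.40)·425 + (+0.60)·650 + (-0.35)·350 = 97.50
  d_3 = (-0.05)·425 + (-0.20)·650 + (+0.65)·350 = 76.25

d_1 = 317.50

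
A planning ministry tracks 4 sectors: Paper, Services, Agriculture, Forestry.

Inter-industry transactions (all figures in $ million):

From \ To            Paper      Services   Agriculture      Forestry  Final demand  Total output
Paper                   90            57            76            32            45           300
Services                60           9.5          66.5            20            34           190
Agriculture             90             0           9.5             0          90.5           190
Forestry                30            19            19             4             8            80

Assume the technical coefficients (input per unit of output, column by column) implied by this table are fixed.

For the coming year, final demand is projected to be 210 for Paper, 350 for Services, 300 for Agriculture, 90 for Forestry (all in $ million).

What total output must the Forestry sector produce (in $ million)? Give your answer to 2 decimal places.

x_F = 443.69

Technical coefficients a_ij = z_ij / X_j:
  a_PP = 90/300 = 0.30, a_SP = 60/300 = 0.20, a_AP = 90/300 = 0.30, a_FP = 30/300 = 0.10
  a_PS = 57/190 = 0.30, a_SS = 9.5/190 = 0.05, a_AS = 0/190 = 0.00, a_FS = 19/190 = 0.10
  a_PA = 76/190 = 0.40, a_SA = 66.5/190 = 0.35, a_AA = 9.5/190 = 0.05, a_FA = 19/190 = 0.10
  a_PF = 32/80 = 0.40, a_SF = 20/80 = 0.25, a_AF = 0/80 = 0.00, a_FF = 4/80 = 0.05
I − A =
  [   0.70    -0.30    -0.40    -0.40]
  [  -0.20     0.95    -0.35    -0.25]
  [  -0.30     0.00     0.95     0.00]
  [  -0.10    -0.10    -0.10     0.95]
Compute the cofactors C_ij = (−1)^(i+j)·(3×3 minor ij) of I−A; the adjugate is their transpose:
adj(I−A) = Cᵀ =
  [ 0.833625   0.308750   0.510250   0.432250]
  [ 0.311500   0.467750   0.330250   0.254250]
  [ 0.263250   0.097500   0.503750   0.136500]
  [ 0.148250   0.092000   0.141500   0.429250]
det(I−A) = Σ_j (I−A)_1j·C_1j = (0.70)(0.833625) + (-0.30)(0.311500) + (-0.40)(0.263250) + (-0.40)(0.148250) = 0.3254875
(I − A)⁻¹ = adj(I−A) / det(I−A) ≈
  [   2.5612     0.9486     1.5676     1.3280]
  [   0.9570     1.4371     1.0146     0.7811]
  [   0.8088     0.2996     1.5477     0.4194]
  [   0.4555     0.2827     0.4347     1.3188]
x = (I − A)⁻¹ d = adj(I−A)·d / det(I−A), with det(I−A) = 0.3254875:
  x_P = (0.833625·210 + 0.308750·350 + 0.510250·300 + 0.432250·90) / 0.3254875 = 475.10125 / 0.3254875 ≈ 1459.66
  x_S = (0.311500·210 + 0.467750·350 + 0.330250·300 + 0.254250·90) / 0.3254875 = 351.085 / 0.3254875 ≈ 1078.64
  x_A = (0.263250·210 + 0.097500·350 + 0.503750·300 + 0.136500·90) / 0.3254875 = 252.8175 / 0.3254875 ≈ 776.73
  x_F = (0.148250·210 + 0.092000·350 + 0.141500·300 + 0.429250·90) / 0.3254875 = 144.415 / 0.3254875 ≈ 443.69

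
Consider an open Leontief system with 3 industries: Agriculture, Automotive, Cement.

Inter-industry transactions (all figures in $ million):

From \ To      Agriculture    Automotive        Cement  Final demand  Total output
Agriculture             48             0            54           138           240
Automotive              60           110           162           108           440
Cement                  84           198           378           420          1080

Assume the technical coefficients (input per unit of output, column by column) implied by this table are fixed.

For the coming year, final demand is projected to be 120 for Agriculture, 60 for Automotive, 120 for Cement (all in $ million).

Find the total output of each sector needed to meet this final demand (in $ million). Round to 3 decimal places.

Technical coefficients a_ij = z_ij / X_j:
  a_11 = 48/240 = 0.20, a_21 = 60/240 = 0.25, a_31 = 84/240 = 0.35
  a_12 = 0/440 = 0.00, a_22 = 110/440 = 0.25, a_32 = 198/440 = 0.45
  a_13 = 54/1080 = 0.05, a_23 = 162/1080 = 0.15, a_33 = 378/1080 = 0.35
I − A =
  [   0.80     0.00    -0.05]
  [  -0.25     0.75    -0.15]
  [  -0.35    -0.45     0.65]
Cofactors of I−A, C_ij = (−1)^(i+j)·(minor ij) (rows/columns in the sector order above):
  C_11 = (0.75)(0.65) − (-0.15)(-0.45) = 0.4200
  C_12 = −[(-0.25)(0.65) − (-0.15)(-0.35)] = 0.2150
  C_13 = (-0.25)(-0.45) − (0.75)(-0.35) = 0.3750
  C_21 = −[(0.00)(0.65) − (-0.05)(-0.45)] = 0.0225
  C_22 = (0.80)(0.65) − (-0.05)(-0.35) = 0.5025
  C_23 = −[(0.80)(-0.45) − (0.00)(-0.35)] = 0.3600
  C_31 = (0.00)(-0.15) − (-0.05)(0.75) = 0.0375
  C_32 = −[(0.80)(-0.15) − (-0.05)(-0.25)] = 0.1325
  C_33 = (0.80)(0.75) − (0.00)(-0.25) = 0.6000
det(I−A) = Σ_j (I−A)_1j·C_1j = (0.80)(0.4200) + (0.00)(0.2150) + (-0.05)(0.3750) = 0.31725
adj(I−A) = Cᵀ =
  [ 0.4200   0.0225   0.0375]
  [ 0.2150   0.5025   0.1325]
  [ 0.3750   0.3600   0.6000]
(I − A)⁻¹ = adj(I−A) / det(I−A) ≈
  [   1.3239     0.0709     0.1182]
  [   0.6777     1.5839     0.4177]
  [   1.1820     1.1348     1.8913]
x = (I − A)⁻¹ d = adj(I−A)·d / det(I−A), with det(I−A) = 0.31725:
  x_1 = (0.4200·120 + 0.0225·60 + 0.0375·120) / 0.31725 = 56.25 / 0.31725 ≈ 177.305
  x_2 = (0.2150·120 + 0.5025·60 + 0.1325·120) / 0.31725 = 71.85 / 0.31725 ≈ 226.478
  x_3 = (0.3750·120 + 0.3600·60 + 0.6000·120) / 0.31725 = 138.60 / 0.31725 ≈ 436.879

x_1 = 177.305, x_2 = 226.478, x_3 = 436.879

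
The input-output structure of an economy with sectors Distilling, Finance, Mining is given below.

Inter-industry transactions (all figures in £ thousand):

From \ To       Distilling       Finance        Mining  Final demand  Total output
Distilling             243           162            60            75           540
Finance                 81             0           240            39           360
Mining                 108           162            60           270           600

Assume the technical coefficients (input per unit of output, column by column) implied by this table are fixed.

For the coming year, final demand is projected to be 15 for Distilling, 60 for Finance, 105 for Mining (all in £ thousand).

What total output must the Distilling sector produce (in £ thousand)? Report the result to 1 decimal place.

Technical coefficients a_ij = z_ij / X_j:
  a_DD = 243/540 = 0.45, a_FD = 81/540 = 0.15, a_MD = 108/540 = 0.20
  a_DF = 162/360 = 0.45, a_FF = 0/360 = 0.00, a_MF = 162/360 = 0.45
  a_DM = 60/600 = 0.10, a_FM = 240/600 = 0.40, a_MM = 60/600 = 0.10
I − A =
  [   0.55    -0.45    -0.10]
  [  -0.15     1.00    -0.40]
  [  -0.20    -0.45     0.90]
Cofactors of I−A, C_ij = (−1)^(i+j)·(minor ij) (rows/columns in the sector order above):
  C_11 = (1.00)(0.90) − (-0.40)(-0.45) = 0.7200
  C_12 = −[(-0.15)(0.90) − (-0.40)(-0.20)] = 0.2150
  C_13 = (-0.15)(-0.45) − (1.00)(-0.20) = 0.2675
  C_21 = −[(-0.45)(0.90) − (-0.10)(-0.45)] = 0.4500
  C_22 = (0.55)(0.90) − (-0.10)(-0.20) = 0.4750
  C_23 = −[(0.55)(-0.45) − (-0.45)(-0.20)] = 0.3375
  C_31 = (-0.45)(-0.40) − (-0.10)(1.00) = 0.2800
  C_32 = −[(0.55)(-0.40) − (-0.10)(-0.15)] = 0.2350
  C_33 = (0.55)(1.00) − (-0.45)(-0.15) = 0.4825
det(I−A) = Σ_j (I−A)_1j·C_1j = (0.55)(0.7200) + (-0.45)(0.2150) + (-0.10)(0.2675) = 0.2725
adj(I−A) = Cᵀ =
  [ 0.7200   0.4500   0.2800]
  [ 0.2150   0.4750   0.2350]
  [ 0.2675   0.3375   0.4825]
(I − A)⁻¹ = adj(I−A) / det(I−A) ≈
  [   2.6422     1.6514     1.0275]
  [   0.7890     1.7431     0.8624]
  [   0.9817     1.2385     1.7706]
x = (I − A)⁻¹ d = adj(I−A)·d / det(I−A), with det(I−A) = 0.2725:
  x_D = (0.7200·15 + 0.4500·60 + 0.2800·105) / 0.2725 = 67.20 / 0.2725 ≈ 246.6
  x_F = (0.2150·15 + 0.4750·60 + 0.2350·105) / 0.2725 = 56.40 / 0.2725 ≈ 207.0
  x_M = (0.2675·15 + 0.3375·60 + 0.4825·105) / 0.2725 = 74.925 / 0.2725 ≈ 275.0

x_D = 246.6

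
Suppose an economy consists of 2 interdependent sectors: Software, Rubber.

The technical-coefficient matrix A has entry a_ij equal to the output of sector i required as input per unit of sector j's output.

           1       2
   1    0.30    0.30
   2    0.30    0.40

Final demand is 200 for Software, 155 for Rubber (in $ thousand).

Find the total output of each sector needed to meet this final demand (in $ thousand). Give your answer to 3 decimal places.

x_1 = 504.545, x_2 = 510.606

I − A =
  [   0.70    -0.30]
  [  -0.30     0.60]
det(I−A) = (0.70)(0.60) − (-0.30)(-0.30) = 0.3300
adj(I−A) = [[0.60, 0.30], [0.30, 0.70]]
(I − A)⁻¹ = adj(I−A) / det(I−A) ≈
  [   1.8182     0.9091]
  [   0.9091     2.1212]
x = (I − A)⁻¹ d = adj(I−A)·d / det(I−A), with det(I−A) = 0.3300:
  x_1 = (0.60·200 + 0.30·155) / 0.3300 = 166.50 / 0.3300 ≈ 504.545
  x_2 = (0.30·200 + 0.70·155) / 0.3300 = 168.50 / 0.3300 ≈ 510.606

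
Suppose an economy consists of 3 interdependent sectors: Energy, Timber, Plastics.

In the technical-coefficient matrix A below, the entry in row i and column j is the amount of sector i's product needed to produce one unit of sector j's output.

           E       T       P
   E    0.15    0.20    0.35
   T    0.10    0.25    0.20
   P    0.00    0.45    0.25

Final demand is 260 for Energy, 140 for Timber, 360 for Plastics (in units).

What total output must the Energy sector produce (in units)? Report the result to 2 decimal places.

x_E = 740.95

I − A =
  [   0.85    -0.20    -0.35]
  [  -0.10     0.75    -0.20]
  [   0.00    -0.45     0.75]
Cofactors of I−A, C_ij = (−1)^(i+j)·(minor ij) (rows/columns in the sector order above):
  C_11 = (0.75)(0.75) − (-0.20)(-0.45) = 0.4725
  C_12 = −[(-0.10)(0.75) − (-0.20)(0.00)] = 0.0750
  C_13 = (-0.10)(-0.45) − (0.75)(0.00) = 0.0450
  C_21 = −[(-0.20)(0.75) − (-0.35)(-0.45)] = 0.3075
  C_22 = (0.85)(0.75) − (-0.35)(0.00) = 0.6375
  C_23 = −[(0.85)(-0.45) − (-0.20)(0.00)] = 0.3825
  C_31 = (-0.20)(-0.20) − (-0.35)(0.75) = 0.3025
  C_32 = −[(0.85)(-0.20) − (-0.35)(-0.10)] = 0.2050
  C_33 = (0.85)(0.75) − (-0.20)(-0.10) = 0.6175
det(I−A) = Σ_j (I−A)_1j·C_1j = (0.85)(0.4725) + (-0.20)(0.0750) + (-0.35)(0.0450) = 0.370875
adj(I−A) = Cᵀ =
  [ 0.4725   0.3075   0.3025]
  [ 0.0750   0.6375   0.2050]
  [ 0.0450   0.3825   0.6175]
(I − A)⁻¹ = adj(I−A) / det(I−A) ≈
  [   1.2740     0.8291     0.8156]
  [   0.2022     1.7189     0.5527]
  [   0.1213     1.0313     1.6650]
x = (I − A)⁻¹ d = adj(I−A)·d / det(I−A), with det(I−A) = 0.370875:
  x_E = (0.4725·260 + 0.3075·140 + 0.3025·360) / 0.370875 = 274.80 / 0.370875 ≈ 740.95
  x_T = (0.0750·260 + 0.6375·140 + 0.2050·360) / 0.370875 = 182.55 / 0.370875 ≈ 492.21
  x_P = (0.0450·260 + 0.3825·140 + 0.6175·360) / 0.370875 = 287.55 / 0.370875 ≈ 775.33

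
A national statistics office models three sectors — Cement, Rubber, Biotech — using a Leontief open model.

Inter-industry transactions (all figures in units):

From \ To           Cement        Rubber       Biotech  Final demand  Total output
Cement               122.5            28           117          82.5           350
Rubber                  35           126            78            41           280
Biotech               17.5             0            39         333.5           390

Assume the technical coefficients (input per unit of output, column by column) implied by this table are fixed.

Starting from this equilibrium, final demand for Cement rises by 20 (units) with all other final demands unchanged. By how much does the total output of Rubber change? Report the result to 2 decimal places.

Technical coefficients a_ij = z_ij / X_j:
  a_11 = 122.5/350 = 0.35, a_21 = 35/350 = 0.10, a_31 = 17.5/350 = 0.05
  a_12 = 28/280 = 0.10, a_22 = 126/280 = 0.45, a_32 = 0/280 = 0.00
  a_13 = 117/390 = 0.30, a_23 = 78/390 = 0.20, a_33 = 39/390 = 0.10
I − A =
  [   0.65    -0.10    -0.30]
  [  -0.10     0.55    -0.20]
  [  -0.05     0.00     0.90]
Cofactors of I−A, C_ij = (−1)^(i+j)·(minor ij) (rows/columns in the sector order above):
  C_11 = (0.55)(0.90) − (-0.20)(0.00) = 0.4950
  C_12 = −[(-0.10)(0.90) − (-0.20)(-0.05)] = 0.1000
  C_13 = (-0.10)(0.00) − (0.55)(-0.05) = 0.0275
  C_21 = −[(-0.10)(0.90) − (-0.30)(0.00)] = 0.0900
  C_22 = (0.65)(0.90) − (-0.30)(-0.05) = 0.5700
  C_23 = −[(0.65)(0.00) − (-0.10)(-0.05)] = 0.0050
  C_31 = (-0.10)(-0.20) − (-0.30)(0.55) = 0.1850
  C_32 = −[(0.65)(-0.20) − (-0.30)(-0.10)] = 0.1600
  C_33 = (0.65)(0.55) − (-0.10)(-0.10) = 0.3475
det(I−A) = Σ_j (I−A)_1j·C_1j = (0.65)(0.4950) + (-0.10)(0.1000) + (-0.30)(0.0275) = 0.3035
adj(I−A) = Cᵀ =
  [ 0.4950   0.0900   0.1850]
  [ 0.1000   0.5700   0.1600]
  [ 0.0275   0.0050   0.3475]
(I − A)⁻¹ = adj(I−A) / det(I−A) ≈
  [   1.6310     0.2965     0.6096]
  [   0.3295     1.8781     0.5272]
  [   0.0906     0.0165     1.1450]
Δx = (I − A)⁻¹ Δd with Δd having +20 in the Cement component and 0 elsewhere.
So Δx_2 = L_21 · (+20), where L_21 = adj(I−A)_21 / det(I−A) = 0.1000 / 0.3035.
Δx_2 = 0.1000 × (+20) / 0.3035 = 2.00 / 0.3035 ≈ 6.59.

Δx_2 = 6.59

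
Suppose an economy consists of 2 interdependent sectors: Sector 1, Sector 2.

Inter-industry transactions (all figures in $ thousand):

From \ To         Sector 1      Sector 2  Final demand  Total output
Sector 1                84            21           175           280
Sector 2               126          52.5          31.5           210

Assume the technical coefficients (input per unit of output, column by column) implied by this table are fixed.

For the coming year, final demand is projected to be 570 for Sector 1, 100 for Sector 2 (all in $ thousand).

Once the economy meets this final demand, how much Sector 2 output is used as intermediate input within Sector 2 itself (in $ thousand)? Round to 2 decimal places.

z_22 = 170.05

Technical coefficients a_ij = z_ij / X_j:
  a_11 = 84/280 = 0.30, a_21 = 126/280 = 0.45
  a_12 = 21/210 = 0.10, a_22 = 52.5/210 = 0.25
I − A =
  [   0.70    -0.10]
  [  -0.45     0.75]
det(I−A) = (0.70)(0.75) − (-0.10)(-0.45) = 0.4800
adj(I−A) = [[0.75, 0.10], [0.45, 0.70]]
(I − A)⁻¹ = adj(I−A) / det(I−A) ≈
  [   1.5625     0.2083]
  [   0.9375     1.4583]
First solve x = (I − A)⁻¹ d = adj(I−A)·d / det(I−A); in particular x_2 = (0.45·570 + 0.70·100) / 0.4800 = 326.50 / 0.4800 ≈ 680.2083.
Intermediate flow from 2 to 2: z_22 = a_22 · x_2 = 0.25 × 326.50 / 0.4800 = 81.625 / 0.4800 ≈ 170.05.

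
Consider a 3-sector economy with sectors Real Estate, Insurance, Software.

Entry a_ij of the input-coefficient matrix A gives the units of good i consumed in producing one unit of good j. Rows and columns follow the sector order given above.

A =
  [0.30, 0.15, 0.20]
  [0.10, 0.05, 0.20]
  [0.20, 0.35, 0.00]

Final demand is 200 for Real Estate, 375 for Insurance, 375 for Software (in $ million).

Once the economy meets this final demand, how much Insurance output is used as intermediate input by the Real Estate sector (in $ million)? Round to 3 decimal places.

z_IR = 62.000

I − A =
  [   0.70    -0.15    -0.20]
  [  -0.10     0.95    -0.20]
  [  -0.20    -0.35     1.00]
Cofactors of I−A, C_ij = (−1)^(i+j)·(minor ij) (rows/columns in the sector order above):
  C_11 = (0.95)(1.00) − (-0.20)(-0.35) = 0.8800
  C_12 = −[(-0.10)(1.00) − (-0.20)(-0.20)] = 0.1400
  C_13 = (-0.10)(-0.35) − (0.95)(-0.20) = 0.2250
  C_21 = −[(-0.15)(1.00) − (-0.20)(-0.35)] = 0.2200
  C_22 = (0.70)(1.00) − (-0.20)(-0.20) = 0.6600
  C_23 = −[(0.70)(-0.35) − (-0.15)(-0.20)] = 0.2750
  C_31 = (-0.15)(-0.20) − (-0.20)(0.95) = 0.2200
  C_32 = −[(0.70)(-0.20) − (-0.20)(-0.10)] = 0.1600
  C_33 = (0.70)(0.95) − (-0.15)(-0.10) = 0.6500
det(I−A) = Σ_j (I−A)_1j·C_1j = (0.70)(0.8800) + (-0.15)(0.1400) + (-0.20)(0.2250) = 0.5500
adj(I−A) = Cᵀ =
  [ 0.8800   0.2200   0.2200]
  [ 0.1400   0.6600   0.1600]
  [ 0.2250   0.2750   0.6500]
(I − A)⁻¹ = adj(I−A) / det(I−A) ≈
  [   1.6000     0.4000     0.4000]
  [   0.2545     1.2000     0.2909]
  [   0.4091     0.5000     1.1818]
First solve x = (I − A)⁻¹ d = adj(I−A)·d / det(I−A); in particular x_R = (0.8800·200 + 0.2200·375 + 0.2200·375) / 0.5500 = 341.00 / 0.5500 = 620.00000.
Intermediate flow from I to R: z_IR = a_IR · x_R = 0.10 × 341.00 / 0.5500 = 34.10 / 0.5500 = 62.000.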